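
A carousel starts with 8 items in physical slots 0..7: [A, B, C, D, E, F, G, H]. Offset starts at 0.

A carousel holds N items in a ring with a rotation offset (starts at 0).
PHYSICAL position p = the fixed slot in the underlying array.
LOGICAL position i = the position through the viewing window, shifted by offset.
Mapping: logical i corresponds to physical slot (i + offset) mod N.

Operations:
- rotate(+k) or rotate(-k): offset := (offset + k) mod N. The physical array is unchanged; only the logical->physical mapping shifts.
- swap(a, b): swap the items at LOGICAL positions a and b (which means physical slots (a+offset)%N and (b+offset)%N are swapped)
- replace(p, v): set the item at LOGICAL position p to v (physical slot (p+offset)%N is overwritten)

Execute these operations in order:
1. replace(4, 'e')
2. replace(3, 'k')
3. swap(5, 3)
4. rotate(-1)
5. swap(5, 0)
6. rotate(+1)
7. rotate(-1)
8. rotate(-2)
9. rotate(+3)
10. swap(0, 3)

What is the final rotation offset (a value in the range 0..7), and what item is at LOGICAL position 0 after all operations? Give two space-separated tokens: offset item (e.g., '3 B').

Answer: 0 F

Derivation:
After op 1 (replace(4, 'e')): offset=0, physical=[A,B,C,D,e,F,G,H], logical=[A,B,C,D,e,F,G,H]
After op 2 (replace(3, 'k')): offset=0, physical=[A,B,C,k,e,F,G,H], logical=[A,B,C,k,e,F,G,H]
After op 3 (swap(5, 3)): offset=0, physical=[A,B,C,F,e,k,G,H], logical=[A,B,C,F,e,k,G,H]
After op 4 (rotate(-1)): offset=7, physical=[A,B,C,F,e,k,G,H], logical=[H,A,B,C,F,e,k,G]
After op 5 (swap(5, 0)): offset=7, physical=[A,B,C,F,H,k,G,e], logical=[e,A,B,C,F,H,k,G]
After op 6 (rotate(+1)): offset=0, physical=[A,B,C,F,H,k,G,e], logical=[A,B,C,F,H,k,G,e]
After op 7 (rotate(-1)): offset=7, physical=[A,B,C,F,H,k,G,e], logical=[e,A,B,C,F,H,k,G]
After op 8 (rotate(-2)): offset=5, physical=[A,B,C,F,H,k,G,e], logical=[k,G,e,A,B,C,F,H]
After op 9 (rotate(+3)): offset=0, physical=[A,B,C,F,H,k,G,e], logical=[A,B,C,F,H,k,G,e]
After op 10 (swap(0, 3)): offset=0, physical=[F,B,C,A,H,k,G,e], logical=[F,B,C,A,H,k,G,e]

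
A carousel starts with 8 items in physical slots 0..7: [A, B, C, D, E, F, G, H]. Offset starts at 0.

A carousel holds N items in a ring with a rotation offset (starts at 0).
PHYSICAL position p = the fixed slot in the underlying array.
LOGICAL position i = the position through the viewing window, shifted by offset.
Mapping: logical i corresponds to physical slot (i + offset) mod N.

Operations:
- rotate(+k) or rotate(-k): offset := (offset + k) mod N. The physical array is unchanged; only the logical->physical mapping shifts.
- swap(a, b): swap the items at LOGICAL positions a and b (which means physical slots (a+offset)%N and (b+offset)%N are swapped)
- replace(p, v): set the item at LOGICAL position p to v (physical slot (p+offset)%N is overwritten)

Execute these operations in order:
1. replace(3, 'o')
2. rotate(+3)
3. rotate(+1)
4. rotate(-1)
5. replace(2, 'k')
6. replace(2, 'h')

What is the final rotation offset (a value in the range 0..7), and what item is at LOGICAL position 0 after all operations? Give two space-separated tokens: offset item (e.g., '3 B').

Answer: 3 o

Derivation:
After op 1 (replace(3, 'o')): offset=0, physical=[A,B,C,o,E,F,G,H], logical=[A,B,C,o,E,F,G,H]
After op 2 (rotate(+3)): offset=3, physical=[A,B,C,o,E,F,G,H], logical=[o,E,F,G,H,A,B,C]
After op 3 (rotate(+1)): offset=4, physical=[A,B,C,o,E,F,G,H], logical=[E,F,G,H,A,B,C,o]
After op 4 (rotate(-1)): offset=3, physical=[A,B,C,o,E,F,G,H], logical=[o,E,F,G,H,A,B,C]
After op 5 (replace(2, 'k')): offset=3, physical=[A,B,C,o,E,k,G,H], logical=[o,E,k,G,H,A,B,C]
After op 6 (replace(2, 'h')): offset=3, physical=[A,B,C,o,E,h,G,H], logical=[o,E,h,G,H,A,B,C]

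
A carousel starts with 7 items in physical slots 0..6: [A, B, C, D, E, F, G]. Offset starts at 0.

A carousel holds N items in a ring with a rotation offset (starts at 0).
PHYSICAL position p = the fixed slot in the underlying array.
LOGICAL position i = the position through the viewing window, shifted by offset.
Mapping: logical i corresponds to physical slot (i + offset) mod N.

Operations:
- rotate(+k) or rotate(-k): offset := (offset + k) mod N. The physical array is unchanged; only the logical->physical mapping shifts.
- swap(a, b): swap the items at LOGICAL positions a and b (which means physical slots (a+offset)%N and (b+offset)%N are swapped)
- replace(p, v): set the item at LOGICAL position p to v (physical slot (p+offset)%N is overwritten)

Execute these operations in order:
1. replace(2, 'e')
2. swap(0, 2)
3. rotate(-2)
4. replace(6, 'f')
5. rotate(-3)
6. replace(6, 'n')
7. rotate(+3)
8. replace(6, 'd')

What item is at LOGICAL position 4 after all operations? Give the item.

After op 1 (replace(2, 'e')): offset=0, physical=[A,B,e,D,E,F,G], logical=[A,B,e,D,E,F,G]
After op 2 (swap(0, 2)): offset=0, physical=[e,B,A,D,E,F,G], logical=[e,B,A,D,E,F,G]
After op 3 (rotate(-2)): offset=5, physical=[e,B,A,D,E,F,G], logical=[F,G,e,B,A,D,E]
After op 4 (replace(6, 'f')): offset=5, physical=[e,B,A,D,f,F,G], logical=[F,G,e,B,A,D,f]
After op 5 (rotate(-3)): offset=2, physical=[e,B,A,D,f,F,G], logical=[A,D,f,F,G,e,B]
After op 6 (replace(6, 'n')): offset=2, physical=[e,n,A,D,f,F,G], logical=[A,D,f,F,G,e,n]
After op 7 (rotate(+3)): offset=5, physical=[e,n,A,D,f,F,G], logical=[F,G,e,n,A,D,f]
After op 8 (replace(6, 'd')): offset=5, physical=[e,n,A,D,d,F,G], logical=[F,G,e,n,A,D,d]

Answer: A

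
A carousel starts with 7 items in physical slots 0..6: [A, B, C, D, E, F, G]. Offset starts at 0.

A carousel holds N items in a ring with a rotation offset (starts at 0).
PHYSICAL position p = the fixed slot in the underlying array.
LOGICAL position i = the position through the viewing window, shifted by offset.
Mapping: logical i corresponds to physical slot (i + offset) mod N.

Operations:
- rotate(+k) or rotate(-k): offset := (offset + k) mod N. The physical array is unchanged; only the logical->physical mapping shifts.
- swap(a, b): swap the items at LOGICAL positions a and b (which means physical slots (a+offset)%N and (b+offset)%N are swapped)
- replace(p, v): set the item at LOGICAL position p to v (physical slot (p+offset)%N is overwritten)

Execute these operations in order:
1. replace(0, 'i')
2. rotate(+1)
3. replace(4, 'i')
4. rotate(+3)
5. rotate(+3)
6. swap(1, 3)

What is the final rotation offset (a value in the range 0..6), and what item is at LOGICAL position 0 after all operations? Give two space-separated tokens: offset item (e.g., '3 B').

After op 1 (replace(0, 'i')): offset=0, physical=[i,B,C,D,E,F,G], logical=[i,B,C,D,E,F,G]
After op 2 (rotate(+1)): offset=1, physical=[i,B,C,D,E,F,G], logical=[B,C,D,E,F,G,i]
After op 3 (replace(4, 'i')): offset=1, physical=[i,B,C,D,E,i,G], logical=[B,C,D,E,i,G,i]
After op 4 (rotate(+3)): offset=4, physical=[i,B,C,D,E,i,G], logical=[E,i,G,i,B,C,D]
After op 5 (rotate(+3)): offset=0, physical=[i,B,C,D,E,i,G], logical=[i,B,C,D,E,i,G]
After op 6 (swap(1, 3)): offset=0, physical=[i,D,C,B,E,i,G], logical=[i,D,C,B,E,i,G]

Answer: 0 i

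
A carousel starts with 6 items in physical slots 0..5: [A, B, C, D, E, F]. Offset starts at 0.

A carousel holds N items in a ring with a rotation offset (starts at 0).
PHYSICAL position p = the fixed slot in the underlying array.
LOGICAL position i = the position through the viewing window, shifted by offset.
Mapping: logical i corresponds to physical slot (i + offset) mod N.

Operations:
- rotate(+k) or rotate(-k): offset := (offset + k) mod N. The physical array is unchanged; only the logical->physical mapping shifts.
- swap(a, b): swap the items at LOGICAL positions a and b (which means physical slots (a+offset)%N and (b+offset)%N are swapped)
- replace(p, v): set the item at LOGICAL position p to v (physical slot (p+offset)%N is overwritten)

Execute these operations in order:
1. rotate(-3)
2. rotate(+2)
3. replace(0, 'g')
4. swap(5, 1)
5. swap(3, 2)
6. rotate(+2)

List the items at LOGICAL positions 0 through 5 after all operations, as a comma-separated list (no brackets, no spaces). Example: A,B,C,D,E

Answer: C,B,D,A,g,E

Derivation:
After op 1 (rotate(-3)): offset=3, physical=[A,B,C,D,E,F], logical=[D,E,F,A,B,C]
After op 2 (rotate(+2)): offset=5, physical=[A,B,C,D,E,F], logical=[F,A,B,C,D,E]
After op 3 (replace(0, 'g')): offset=5, physical=[A,B,C,D,E,g], logical=[g,A,B,C,D,E]
After op 4 (swap(5, 1)): offset=5, physical=[E,B,C,D,A,g], logical=[g,E,B,C,D,A]
After op 5 (swap(3, 2)): offset=5, physical=[E,C,B,D,A,g], logical=[g,E,C,B,D,A]
After op 6 (rotate(+2)): offset=1, physical=[E,C,B,D,A,g], logical=[C,B,D,A,g,E]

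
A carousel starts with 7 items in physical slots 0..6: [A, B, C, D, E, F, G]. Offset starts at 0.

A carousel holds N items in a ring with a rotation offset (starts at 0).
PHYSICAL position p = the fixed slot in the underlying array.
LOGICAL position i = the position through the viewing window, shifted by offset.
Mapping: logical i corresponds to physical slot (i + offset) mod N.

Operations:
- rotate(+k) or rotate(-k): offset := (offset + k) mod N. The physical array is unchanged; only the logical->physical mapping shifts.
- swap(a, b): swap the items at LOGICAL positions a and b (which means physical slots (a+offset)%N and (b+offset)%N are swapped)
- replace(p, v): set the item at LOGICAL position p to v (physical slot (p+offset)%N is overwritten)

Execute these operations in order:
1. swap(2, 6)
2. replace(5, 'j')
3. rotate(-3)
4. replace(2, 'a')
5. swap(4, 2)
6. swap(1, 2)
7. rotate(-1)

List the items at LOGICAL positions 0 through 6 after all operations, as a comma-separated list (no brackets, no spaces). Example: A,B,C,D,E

Answer: D,E,B,j,A,a,G

Derivation:
After op 1 (swap(2, 6)): offset=0, physical=[A,B,G,D,E,F,C], logical=[A,B,G,D,E,F,C]
After op 2 (replace(5, 'j')): offset=0, physical=[A,B,G,D,E,j,C], logical=[A,B,G,D,E,j,C]
After op 3 (rotate(-3)): offset=4, physical=[A,B,G,D,E,j,C], logical=[E,j,C,A,B,G,D]
After op 4 (replace(2, 'a')): offset=4, physical=[A,B,G,D,E,j,a], logical=[E,j,a,A,B,G,D]
After op 5 (swap(4, 2)): offset=4, physical=[A,a,G,D,E,j,B], logical=[E,j,B,A,a,G,D]
After op 6 (swap(1, 2)): offset=4, physical=[A,a,G,D,E,B,j], logical=[E,B,j,A,a,G,D]
After op 7 (rotate(-1)): offset=3, physical=[A,a,G,D,E,B,j], logical=[D,E,B,j,A,a,G]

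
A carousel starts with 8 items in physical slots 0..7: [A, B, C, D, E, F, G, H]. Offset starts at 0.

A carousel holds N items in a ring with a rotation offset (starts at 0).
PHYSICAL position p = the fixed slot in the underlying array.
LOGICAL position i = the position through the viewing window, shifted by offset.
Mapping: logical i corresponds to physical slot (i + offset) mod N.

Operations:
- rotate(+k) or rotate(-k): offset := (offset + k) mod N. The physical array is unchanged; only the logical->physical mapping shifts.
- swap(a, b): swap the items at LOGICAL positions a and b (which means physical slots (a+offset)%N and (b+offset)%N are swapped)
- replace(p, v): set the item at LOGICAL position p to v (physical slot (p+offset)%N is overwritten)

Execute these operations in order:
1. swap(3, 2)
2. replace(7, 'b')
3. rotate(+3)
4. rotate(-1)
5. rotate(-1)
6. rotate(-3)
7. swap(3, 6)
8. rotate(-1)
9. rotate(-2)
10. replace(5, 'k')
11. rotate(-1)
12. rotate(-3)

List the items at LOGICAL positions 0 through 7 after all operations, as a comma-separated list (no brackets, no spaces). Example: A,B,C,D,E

After op 1 (swap(3, 2)): offset=0, physical=[A,B,D,C,E,F,G,H], logical=[A,B,D,C,E,F,G,H]
After op 2 (replace(7, 'b')): offset=0, physical=[A,B,D,C,E,F,G,b], logical=[A,B,D,C,E,F,G,b]
After op 3 (rotate(+3)): offset=3, physical=[A,B,D,C,E,F,G,b], logical=[C,E,F,G,b,A,B,D]
After op 4 (rotate(-1)): offset=2, physical=[A,B,D,C,E,F,G,b], logical=[D,C,E,F,G,b,A,B]
After op 5 (rotate(-1)): offset=1, physical=[A,B,D,C,E,F,G,b], logical=[B,D,C,E,F,G,b,A]
After op 6 (rotate(-3)): offset=6, physical=[A,B,D,C,E,F,G,b], logical=[G,b,A,B,D,C,E,F]
After op 7 (swap(3, 6)): offset=6, physical=[A,E,D,C,B,F,G,b], logical=[G,b,A,E,D,C,B,F]
After op 8 (rotate(-1)): offset=5, physical=[A,E,D,C,B,F,G,b], logical=[F,G,b,A,E,D,C,B]
After op 9 (rotate(-2)): offset=3, physical=[A,E,D,C,B,F,G,b], logical=[C,B,F,G,b,A,E,D]
After op 10 (replace(5, 'k')): offset=3, physical=[k,E,D,C,B,F,G,b], logical=[C,B,F,G,b,k,E,D]
After op 11 (rotate(-1)): offset=2, physical=[k,E,D,C,B,F,G,b], logical=[D,C,B,F,G,b,k,E]
After op 12 (rotate(-3)): offset=7, physical=[k,E,D,C,B,F,G,b], logical=[b,k,E,D,C,B,F,G]

Answer: b,k,E,D,C,B,F,G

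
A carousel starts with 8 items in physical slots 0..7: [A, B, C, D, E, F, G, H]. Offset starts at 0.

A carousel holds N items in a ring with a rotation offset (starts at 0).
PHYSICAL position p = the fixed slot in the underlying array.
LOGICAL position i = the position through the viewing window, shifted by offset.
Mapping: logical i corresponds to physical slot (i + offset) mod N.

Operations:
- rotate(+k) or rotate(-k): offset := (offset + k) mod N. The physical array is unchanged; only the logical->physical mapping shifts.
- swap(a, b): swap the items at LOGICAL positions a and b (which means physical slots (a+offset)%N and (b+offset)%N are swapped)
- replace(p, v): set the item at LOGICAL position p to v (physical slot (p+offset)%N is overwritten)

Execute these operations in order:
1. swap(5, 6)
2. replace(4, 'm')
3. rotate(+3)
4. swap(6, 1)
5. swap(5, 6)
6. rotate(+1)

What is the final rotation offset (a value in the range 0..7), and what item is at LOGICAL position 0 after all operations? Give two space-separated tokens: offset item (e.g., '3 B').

After op 1 (swap(5, 6)): offset=0, physical=[A,B,C,D,E,G,F,H], logical=[A,B,C,D,E,G,F,H]
After op 2 (replace(4, 'm')): offset=0, physical=[A,B,C,D,m,G,F,H], logical=[A,B,C,D,m,G,F,H]
After op 3 (rotate(+3)): offset=3, physical=[A,B,C,D,m,G,F,H], logical=[D,m,G,F,H,A,B,C]
After op 4 (swap(6, 1)): offset=3, physical=[A,m,C,D,B,G,F,H], logical=[D,B,G,F,H,A,m,C]
After op 5 (swap(5, 6)): offset=3, physical=[m,A,C,D,B,G,F,H], logical=[D,B,G,F,H,m,A,C]
After op 6 (rotate(+1)): offset=4, physical=[m,A,C,D,B,G,F,H], logical=[B,G,F,H,m,A,C,D]

Answer: 4 B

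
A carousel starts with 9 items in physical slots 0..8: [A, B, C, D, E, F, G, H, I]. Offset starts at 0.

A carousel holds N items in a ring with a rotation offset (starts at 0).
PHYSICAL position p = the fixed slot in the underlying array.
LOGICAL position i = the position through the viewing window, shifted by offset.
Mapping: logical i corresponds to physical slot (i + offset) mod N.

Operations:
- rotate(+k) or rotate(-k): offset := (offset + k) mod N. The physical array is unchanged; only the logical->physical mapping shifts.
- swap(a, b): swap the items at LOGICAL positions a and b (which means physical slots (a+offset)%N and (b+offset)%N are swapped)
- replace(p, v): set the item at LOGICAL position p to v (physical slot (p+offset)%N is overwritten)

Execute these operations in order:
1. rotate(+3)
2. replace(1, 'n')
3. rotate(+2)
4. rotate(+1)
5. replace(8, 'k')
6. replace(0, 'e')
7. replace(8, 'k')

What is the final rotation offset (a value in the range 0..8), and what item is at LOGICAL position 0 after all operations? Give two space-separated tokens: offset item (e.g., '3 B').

After op 1 (rotate(+3)): offset=3, physical=[A,B,C,D,E,F,G,H,I], logical=[D,E,F,G,H,I,A,B,C]
After op 2 (replace(1, 'n')): offset=3, physical=[A,B,C,D,n,F,G,H,I], logical=[D,n,F,G,H,I,A,B,C]
After op 3 (rotate(+2)): offset=5, physical=[A,B,C,D,n,F,G,H,I], logical=[F,G,H,I,A,B,C,D,n]
After op 4 (rotate(+1)): offset=6, physical=[A,B,C,D,n,F,G,H,I], logical=[G,H,I,A,B,C,D,n,F]
After op 5 (replace(8, 'k')): offset=6, physical=[A,B,C,D,n,k,G,H,I], logical=[G,H,I,A,B,C,D,n,k]
After op 6 (replace(0, 'e')): offset=6, physical=[A,B,C,D,n,k,e,H,I], logical=[e,H,I,A,B,C,D,n,k]
After op 7 (replace(8, 'k')): offset=6, physical=[A,B,C,D,n,k,e,H,I], logical=[e,H,I,A,B,C,D,n,k]

Answer: 6 e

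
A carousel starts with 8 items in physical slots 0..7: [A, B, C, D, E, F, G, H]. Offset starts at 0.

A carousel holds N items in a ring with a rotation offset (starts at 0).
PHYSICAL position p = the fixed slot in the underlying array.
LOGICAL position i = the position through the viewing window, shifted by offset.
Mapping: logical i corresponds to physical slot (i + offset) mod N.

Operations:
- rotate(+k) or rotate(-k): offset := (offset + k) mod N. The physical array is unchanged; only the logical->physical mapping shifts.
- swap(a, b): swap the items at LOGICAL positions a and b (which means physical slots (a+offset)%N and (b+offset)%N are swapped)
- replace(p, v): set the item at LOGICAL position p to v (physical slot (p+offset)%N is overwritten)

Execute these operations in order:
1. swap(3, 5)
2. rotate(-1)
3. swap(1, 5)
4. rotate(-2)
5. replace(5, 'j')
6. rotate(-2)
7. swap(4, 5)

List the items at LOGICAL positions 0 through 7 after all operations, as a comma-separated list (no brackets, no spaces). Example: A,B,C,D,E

Answer: F,A,D,G,E,H,B,j

Derivation:
After op 1 (swap(3, 5)): offset=0, physical=[A,B,C,F,E,D,G,H], logical=[A,B,C,F,E,D,G,H]
After op 2 (rotate(-1)): offset=7, physical=[A,B,C,F,E,D,G,H], logical=[H,A,B,C,F,E,D,G]
After op 3 (swap(1, 5)): offset=7, physical=[E,B,C,F,A,D,G,H], logical=[H,E,B,C,F,A,D,G]
After op 4 (rotate(-2)): offset=5, physical=[E,B,C,F,A,D,G,H], logical=[D,G,H,E,B,C,F,A]
After op 5 (replace(5, 'j')): offset=5, physical=[E,B,j,F,A,D,G,H], logical=[D,G,H,E,B,j,F,A]
After op 6 (rotate(-2)): offset=3, physical=[E,B,j,F,A,D,G,H], logical=[F,A,D,G,H,E,B,j]
After op 7 (swap(4, 5)): offset=3, physical=[H,B,j,F,A,D,G,E], logical=[F,A,D,G,E,H,B,j]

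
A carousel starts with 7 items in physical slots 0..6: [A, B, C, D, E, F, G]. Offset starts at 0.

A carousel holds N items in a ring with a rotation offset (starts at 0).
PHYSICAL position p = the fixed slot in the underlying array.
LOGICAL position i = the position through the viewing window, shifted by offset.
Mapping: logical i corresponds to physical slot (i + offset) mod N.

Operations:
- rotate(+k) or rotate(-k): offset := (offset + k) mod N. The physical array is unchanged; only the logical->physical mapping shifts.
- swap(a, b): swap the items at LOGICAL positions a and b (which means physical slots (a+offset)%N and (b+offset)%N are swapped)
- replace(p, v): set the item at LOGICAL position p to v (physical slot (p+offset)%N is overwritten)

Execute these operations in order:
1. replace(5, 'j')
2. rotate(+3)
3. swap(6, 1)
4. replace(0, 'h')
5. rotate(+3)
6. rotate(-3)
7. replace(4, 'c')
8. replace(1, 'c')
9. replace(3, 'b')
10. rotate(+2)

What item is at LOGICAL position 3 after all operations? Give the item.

After op 1 (replace(5, 'j')): offset=0, physical=[A,B,C,D,E,j,G], logical=[A,B,C,D,E,j,G]
After op 2 (rotate(+3)): offset=3, physical=[A,B,C,D,E,j,G], logical=[D,E,j,G,A,B,C]
After op 3 (swap(6, 1)): offset=3, physical=[A,B,E,D,C,j,G], logical=[D,C,j,G,A,B,E]
After op 4 (replace(0, 'h')): offset=3, physical=[A,B,E,h,C,j,G], logical=[h,C,j,G,A,B,E]
After op 5 (rotate(+3)): offset=6, physical=[A,B,E,h,C,j,G], logical=[G,A,B,E,h,C,j]
After op 6 (rotate(-3)): offset=3, physical=[A,B,E,h,C,j,G], logical=[h,C,j,G,A,B,E]
After op 7 (replace(4, 'c')): offset=3, physical=[c,B,E,h,C,j,G], logical=[h,C,j,G,c,B,E]
After op 8 (replace(1, 'c')): offset=3, physical=[c,B,E,h,c,j,G], logical=[h,c,j,G,c,B,E]
After op 9 (replace(3, 'b')): offset=3, physical=[c,B,E,h,c,j,b], logical=[h,c,j,b,c,B,E]
After op 10 (rotate(+2)): offset=5, physical=[c,B,E,h,c,j,b], logical=[j,b,c,B,E,h,c]

Answer: B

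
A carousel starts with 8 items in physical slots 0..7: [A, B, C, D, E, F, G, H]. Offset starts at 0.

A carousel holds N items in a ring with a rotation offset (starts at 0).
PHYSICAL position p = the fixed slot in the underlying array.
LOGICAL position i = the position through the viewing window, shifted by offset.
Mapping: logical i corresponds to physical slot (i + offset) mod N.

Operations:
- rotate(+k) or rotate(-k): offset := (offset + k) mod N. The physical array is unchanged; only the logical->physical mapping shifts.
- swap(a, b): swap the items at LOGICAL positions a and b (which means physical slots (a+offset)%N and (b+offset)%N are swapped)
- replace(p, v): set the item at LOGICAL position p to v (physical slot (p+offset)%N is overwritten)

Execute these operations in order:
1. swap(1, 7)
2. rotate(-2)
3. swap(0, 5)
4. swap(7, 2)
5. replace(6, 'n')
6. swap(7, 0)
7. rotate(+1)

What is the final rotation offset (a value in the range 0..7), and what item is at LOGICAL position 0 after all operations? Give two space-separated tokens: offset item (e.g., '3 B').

After op 1 (swap(1, 7)): offset=0, physical=[A,H,C,D,E,F,G,B], logical=[A,H,C,D,E,F,G,B]
After op 2 (rotate(-2)): offset=6, physical=[A,H,C,D,E,F,G,B], logical=[G,B,A,H,C,D,E,F]
After op 3 (swap(0, 5)): offset=6, physical=[A,H,C,G,E,F,D,B], logical=[D,B,A,H,C,G,E,F]
After op 4 (swap(7, 2)): offset=6, physical=[F,H,C,G,E,A,D,B], logical=[D,B,F,H,C,G,E,A]
After op 5 (replace(6, 'n')): offset=6, physical=[F,H,C,G,n,A,D,B], logical=[D,B,F,H,C,G,n,A]
After op 6 (swap(7, 0)): offset=6, physical=[F,H,C,G,n,D,A,B], logical=[A,B,F,H,C,G,n,D]
After op 7 (rotate(+1)): offset=7, physical=[F,H,C,G,n,D,A,B], logical=[B,F,H,C,G,n,D,A]

Answer: 7 B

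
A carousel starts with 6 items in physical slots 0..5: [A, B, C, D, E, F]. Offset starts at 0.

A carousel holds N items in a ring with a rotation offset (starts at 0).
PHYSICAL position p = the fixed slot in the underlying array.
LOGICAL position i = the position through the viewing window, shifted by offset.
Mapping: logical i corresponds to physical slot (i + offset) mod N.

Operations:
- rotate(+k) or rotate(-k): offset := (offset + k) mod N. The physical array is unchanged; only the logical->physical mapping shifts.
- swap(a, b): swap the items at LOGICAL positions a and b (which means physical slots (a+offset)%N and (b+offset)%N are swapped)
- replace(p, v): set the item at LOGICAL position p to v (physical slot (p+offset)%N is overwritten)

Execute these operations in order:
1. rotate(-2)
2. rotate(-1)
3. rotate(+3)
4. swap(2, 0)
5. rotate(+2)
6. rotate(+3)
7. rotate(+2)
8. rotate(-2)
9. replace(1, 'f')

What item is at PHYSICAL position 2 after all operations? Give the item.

After op 1 (rotate(-2)): offset=4, physical=[A,B,C,D,E,F], logical=[E,F,A,B,C,D]
After op 2 (rotate(-1)): offset=3, physical=[A,B,C,D,E,F], logical=[D,E,F,A,B,C]
After op 3 (rotate(+3)): offset=0, physical=[A,B,C,D,E,F], logical=[A,B,C,D,E,F]
After op 4 (swap(2, 0)): offset=0, physical=[C,B,A,D,E,F], logical=[C,B,A,D,E,F]
After op 5 (rotate(+2)): offset=2, physical=[C,B,A,D,E,F], logical=[A,D,E,F,C,B]
After op 6 (rotate(+3)): offset=5, physical=[C,B,A,D,E,F], logical=[F,C,B,A,D,E]
After op 7 (rotate(+2)): offset=1, physical=[C,B,A,D,E,F], logical=[B,A,D,E,F,C]
After op 8 (rotate(-2)): offset=5, physical=[C,B,A,D,E,F], logical=[F,C,B,A,D,E]
After op 9 (replace(1, 'f')): offset=5, physical=[f,B,A,D,E,F], logical=[F,f,B,A,D,E]

Answer: A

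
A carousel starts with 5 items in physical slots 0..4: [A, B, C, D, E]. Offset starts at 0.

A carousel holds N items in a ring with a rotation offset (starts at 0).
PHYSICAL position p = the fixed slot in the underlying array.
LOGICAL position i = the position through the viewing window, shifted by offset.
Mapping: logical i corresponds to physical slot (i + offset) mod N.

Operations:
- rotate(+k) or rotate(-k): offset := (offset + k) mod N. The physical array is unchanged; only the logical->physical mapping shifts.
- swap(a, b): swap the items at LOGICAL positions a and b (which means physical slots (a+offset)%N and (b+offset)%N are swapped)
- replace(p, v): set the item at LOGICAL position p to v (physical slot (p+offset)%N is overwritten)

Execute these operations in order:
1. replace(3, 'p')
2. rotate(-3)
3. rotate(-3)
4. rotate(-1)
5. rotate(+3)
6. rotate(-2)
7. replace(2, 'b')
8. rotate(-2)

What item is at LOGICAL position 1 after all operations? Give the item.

After op 1 (replace(3, 'p')): offset=0, physical=[A,B,C,p,E], logical=[A,B,C,p,E]
After op 2 (rotate(-3)): offset=2, physical=[A,B,C,p,E], logical=[C,p,E,A,B]
After op 3 (rotate(-3)): offset=4, physical=[A,B,C,p,E], logical=[E,A,B,C,p]
After op 4 (rotate(-1)): offset=3, physical=[A,B,C,p,E], logical=[p,E,A,B,C]
After op 5 (rotate(+3)): offset=1, physical=[A,B,C,p,E], logical=[B,C,p,E,A]
After op 6 (rotate(-2)): offset=4, physical=[A,B,C,p,E], logical=[E,A,B,C,p]
After op 7 (replace(2, 'b')): offset=4, physical=[A,b,C,p,E], logical=[E,A,b,C,p]
After op 8 (rotate(-2)): offset=2, physical=[A,b,C,p,E], logical=[C,p,E,A,b]

Answer: p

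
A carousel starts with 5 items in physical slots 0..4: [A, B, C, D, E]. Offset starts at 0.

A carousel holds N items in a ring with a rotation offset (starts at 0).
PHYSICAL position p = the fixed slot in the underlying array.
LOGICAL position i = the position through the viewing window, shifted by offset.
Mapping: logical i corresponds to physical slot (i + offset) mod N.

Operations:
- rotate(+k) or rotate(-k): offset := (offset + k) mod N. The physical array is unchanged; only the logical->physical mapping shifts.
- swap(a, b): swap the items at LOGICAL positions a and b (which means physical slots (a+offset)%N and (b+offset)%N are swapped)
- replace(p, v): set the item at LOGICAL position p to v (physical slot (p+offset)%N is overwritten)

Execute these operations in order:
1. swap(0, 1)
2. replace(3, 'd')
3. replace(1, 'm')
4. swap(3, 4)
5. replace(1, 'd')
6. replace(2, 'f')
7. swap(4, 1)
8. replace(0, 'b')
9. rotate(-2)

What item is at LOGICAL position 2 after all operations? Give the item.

After op 1 (swap(0, 1)): offset=0, physical=[B,A,C,D,E], logical=[B,A,C,D,E]
After op 2 (replace(3, 'd')): offset=0, physical=[B,A,C,d,E], logical=[B,A,C,d,E]
After op 3 (replace(1, 'm')): offset=0, physical=[B,m,C,d,E], logical=[B,m,C,d,E]
After op 4 (swap(3, 4)): offset=0, physical=[B,m,C,E,d], logical=[B,m,C,E,d]
After op 5 (replace(1, 'd')): offset=0, physical=[B,d,C,E,d], logical=[B,d,C,E,d]
After op 6 (replace(2, 'f')): offset=0, physical=[B,d,f,E,d], logical=[B,d,f,E,d]
After op 7 (swap(4, 1)): offset=0, physical=[B,d,f,E,d], logical=[B,d,f,E,d]
After op 8 (replace(0, 'b')): offset=0, physical=[b,d,f,E,d], logical=[b,d,f,E,d]
After op 9 (rotate(-2)): offset=3, physical=[b,d,f,E,d], logical=[E,d,b,d,f]

Answer: b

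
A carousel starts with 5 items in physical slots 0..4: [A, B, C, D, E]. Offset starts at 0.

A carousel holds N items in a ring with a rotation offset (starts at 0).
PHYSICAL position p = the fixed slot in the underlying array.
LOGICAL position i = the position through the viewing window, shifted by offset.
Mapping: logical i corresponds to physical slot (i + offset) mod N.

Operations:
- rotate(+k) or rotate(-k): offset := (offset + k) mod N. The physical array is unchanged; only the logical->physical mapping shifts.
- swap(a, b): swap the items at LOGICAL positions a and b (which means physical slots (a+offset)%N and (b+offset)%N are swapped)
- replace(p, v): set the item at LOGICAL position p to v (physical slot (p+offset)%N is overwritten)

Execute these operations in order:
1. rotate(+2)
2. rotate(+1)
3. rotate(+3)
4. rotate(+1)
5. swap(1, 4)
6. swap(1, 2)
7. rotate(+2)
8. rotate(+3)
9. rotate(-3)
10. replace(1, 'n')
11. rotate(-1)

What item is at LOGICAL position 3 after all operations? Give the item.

Answer: D

Derivation:
After op 1 (rotate(+2)): offset=2, physical=[A,B,C,D,E], logical=[C,D,E,A,B]
After op 2 (rotate(+1)): offset=3, physical=[A,B,C,D,E], logical=[D,E,A,B,C]
After op 3 (rotate(+3)): offset=1, physical=[A,B,C,D,E], logical=[B,C,D,E,A]
After op 4 (rotate(+1)): offset=2, physical=[A,B,C,D,E], logical=[C,D,E,A,B]
After op 5 (swap(1, 4)): offset=2, physical=[A,D,C,B,E], logical=[C,B,E,A,D]
After op 6 (swap(1, 2)): offset=2, physical=[A,D,C,E,B], logical=[C,E,B,A,D]
After op 7 (rotate(+2)): offset=4, physical=[A,D,C,E,B], logical=[B,A,D,C,E]
After op 8 (rotate(+3)): offset=2, physical=[A,D,C,E,B], logical=[C,E,B,A,D]
After op 9 (rotate(-3)): offset=4, physical=[A,D,C,E,B], logical=[B,A,D,C,E]
After op 10 (replace(1, 'n')): offset=4, physical=[n,D,C,E,B], logical=[B,n,D,C,E]
After op 11 (rotate(-1)): offset=3, physical=[n,D,C,E,B], logical=[E,B,n,D,C]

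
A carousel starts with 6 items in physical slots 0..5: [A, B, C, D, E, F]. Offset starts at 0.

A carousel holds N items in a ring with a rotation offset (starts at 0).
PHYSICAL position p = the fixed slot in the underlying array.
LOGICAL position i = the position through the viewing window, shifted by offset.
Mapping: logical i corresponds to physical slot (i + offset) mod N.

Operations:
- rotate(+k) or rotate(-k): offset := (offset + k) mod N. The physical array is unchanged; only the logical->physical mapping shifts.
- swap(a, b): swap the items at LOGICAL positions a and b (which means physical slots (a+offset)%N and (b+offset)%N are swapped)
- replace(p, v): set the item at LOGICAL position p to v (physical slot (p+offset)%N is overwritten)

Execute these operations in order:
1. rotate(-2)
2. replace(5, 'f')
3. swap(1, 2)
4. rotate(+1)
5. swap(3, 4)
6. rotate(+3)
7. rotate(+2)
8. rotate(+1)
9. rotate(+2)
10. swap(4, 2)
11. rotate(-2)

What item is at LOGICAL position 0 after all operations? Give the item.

Answer: C

Derivation:
After op 1 (rotate(-2)): offset=4, physical=[A,B,C,D,E,F], logical=[E,F,A,B,C,D]
After op 2 (replace(5, 'f')): offset=4, physical=[A,B,C,f,E,F], logical=[E,F,A,B,C,f]
After op 3 (swap(1, 2)): offset=4, physical=[F,B,C,f,E,A], logical=[E,A,F,B,C,f]
After op 4 (rotate(+1)): offset=5, physical=[F,B,C,f,E,A], logical=[A,F,B,C,f,E]
After op 5 (swap(3, 4)): offset=5, physical=[F,B,f,C,E,A], logical=[A,F,B,f,C,E]
After op 6 (rotate(+3)): offset=2, physical=[F,B,f,C,E,A], logical=[f,C,E,A,F,B]
After op 7 (rotate(+2)): offset=4, physical=[F,B,f,C,E,A], logical=[E,A,F,B,f,C]
After op 8 (rotate(+1)): offset=5, physical=[F,B,f,C,E,A], logical=[A,F,B,f,C,E]
After op 9 (rotate(+2)): offset=1, physical=[F,B,f,C,E,A], logical=[B,f,C,E,A,F]
After op 10 (swap(4, 2)): offset=1, physical=[F,B,f,A,E,C], logical=[B,f,A,E,C,F]
After op 11 (rotate(-2)): offset=5, physical=[F,B,f,A,E,C], logical=[C,F,B,f,A,E]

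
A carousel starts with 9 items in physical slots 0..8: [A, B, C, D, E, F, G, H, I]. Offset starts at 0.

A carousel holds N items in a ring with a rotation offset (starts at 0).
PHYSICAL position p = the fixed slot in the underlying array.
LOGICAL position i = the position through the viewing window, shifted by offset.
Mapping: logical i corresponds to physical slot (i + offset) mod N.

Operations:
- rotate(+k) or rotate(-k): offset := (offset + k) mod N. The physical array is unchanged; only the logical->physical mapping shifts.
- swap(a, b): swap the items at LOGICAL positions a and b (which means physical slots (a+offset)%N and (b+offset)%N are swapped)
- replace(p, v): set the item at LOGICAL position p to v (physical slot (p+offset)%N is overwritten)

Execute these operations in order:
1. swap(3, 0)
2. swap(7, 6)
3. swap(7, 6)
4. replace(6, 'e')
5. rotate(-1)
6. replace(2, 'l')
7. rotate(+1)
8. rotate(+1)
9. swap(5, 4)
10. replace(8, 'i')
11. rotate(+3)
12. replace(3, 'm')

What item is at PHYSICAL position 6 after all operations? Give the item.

Answer: F

Derivation:
After op 1 (swap(3, 0)): offset=0, physical=[D,B,C,A,E,F,G,H,I], logical=[D,B,C,A,E,F,G,H,I]
After op 2 (swap(7, 6)): offset=0, physical=[D,B,C,A,E,F,H,G,I], logical=[D,B,C,A,E,F,H,G,I]
After op 3 (swap(7, 6)): offset=0, physical=[D,B,C,A,E,F,G,H,I], logical=[D,B,C,A,E,F,G,H,I]
After op 4 (replace(6, 'e')): offset=0, physical=[D,B,C,A,E,F,e,H,I], logical=[D,B,C,A,E,F,e,H,I]
After op 5 (rotate(-1)): offset=8, physical=[D,B,C,A,E,F,e,H,I], logical=[I,D,B,C,A,E,F,e,H]
After op 6 (replace(2, 'l')): offset=8, physical=[D,l,C,A,E,F,e,H,I], logical=[I,D,l,C,A,E,F,e,H]
After op 7 (rotate(+1)): offset=0, physical=[D,l,C,A,E,F,e,H,I], logical=[D,l,C,A,E,F,e,H,I]
After op 8 (rotate(+1)): offset=1, physical=[D,l,C,A,E,F,e,H,I], logical=[l,C,A,E,F,e,H,I,D]
After op 9 (swap(5, 4)): offset=1, physical=[D,l,C,A,E,e,F,H,I], logical=[l,C,A,E,e,F,H,I,D]
After op 10 (replace(8, 'i')): offset=1, physical=[i,l,C,A,E,e,F,H,I], logical=[l,C,A,E,e,F,H,I,i]
After op 11 (rotate(+3)): offset=4, physical=[i,l,C,A,E,e,F,H,I], logical=[E,e,F,H,I,i,l,C,A]
After op 12 (replace(3, 'm')): offset=4, physical=[i,l,C,A,E,e,F,m,I], logical=[E,e,F,m,I,i,l,C,A]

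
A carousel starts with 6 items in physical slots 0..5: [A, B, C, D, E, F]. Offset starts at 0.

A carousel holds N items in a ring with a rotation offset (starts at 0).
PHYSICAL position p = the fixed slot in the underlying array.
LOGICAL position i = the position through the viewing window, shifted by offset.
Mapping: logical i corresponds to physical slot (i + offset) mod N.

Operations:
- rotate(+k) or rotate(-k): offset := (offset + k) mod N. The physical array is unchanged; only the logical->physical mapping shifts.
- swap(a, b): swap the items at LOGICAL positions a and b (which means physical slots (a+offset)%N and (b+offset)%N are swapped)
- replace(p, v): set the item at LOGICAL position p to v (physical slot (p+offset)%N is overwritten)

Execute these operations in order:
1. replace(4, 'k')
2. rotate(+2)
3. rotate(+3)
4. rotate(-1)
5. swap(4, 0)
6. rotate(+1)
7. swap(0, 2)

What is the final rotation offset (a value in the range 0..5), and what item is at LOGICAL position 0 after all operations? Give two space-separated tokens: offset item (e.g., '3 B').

Answer: 5 B

Derivation:
After op 1 (replace(4, 'k')): offset=0, physical=[A,B,C,D,k,F], logical=[A,B,C,D,k,F]
After op 2 (rotate(+2)): offset=2, physical=[A,B,C,D,k,F], logical=[C,D,k,F,A,B]
After op 3 (rotate(+3)): offset=5, physical=[A,B,C,D,k,F], logical=[F,A,B,C,D,k]
After op 4 (rotate(-1)): offset=4, physical=[A,B,C,D,k,F], logical=[k,F,A,B,C,D]
After op 5 (swap(4, 0)): offset=4, physical=[A,B,k,D,C,F], logical=[C,F,A,B,k,D]
After op 6 (rotate(+1)): offset=5, physical=[A,B,k,D,C,F], logical=[F,A,B,k,D,C]
After op 7 (swap(0, 2)): offset=5, physical=[A,F,k,D,C,B], logical=[B,A,F,k,D,C]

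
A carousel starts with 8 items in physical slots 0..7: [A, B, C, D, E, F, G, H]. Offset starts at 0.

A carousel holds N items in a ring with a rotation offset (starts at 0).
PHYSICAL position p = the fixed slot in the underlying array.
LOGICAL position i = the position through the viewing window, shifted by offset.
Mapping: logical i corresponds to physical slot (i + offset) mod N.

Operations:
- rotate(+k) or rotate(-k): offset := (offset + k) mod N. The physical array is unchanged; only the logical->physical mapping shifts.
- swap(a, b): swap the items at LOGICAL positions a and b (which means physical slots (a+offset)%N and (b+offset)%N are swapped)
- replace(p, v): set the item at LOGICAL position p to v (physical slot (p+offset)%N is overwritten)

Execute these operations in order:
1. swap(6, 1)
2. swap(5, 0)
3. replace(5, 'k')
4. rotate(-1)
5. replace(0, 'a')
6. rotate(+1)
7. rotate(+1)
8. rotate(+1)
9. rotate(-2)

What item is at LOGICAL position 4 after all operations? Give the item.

After op 1 (swap(6, 1)): offset=0, physical=[A,G,C,D,E,F,B,H], logical=[A,G,C,D,E,F,B,H]
After op 2 (swap(5, 0)): offset=0, physical=[F,G,C,D,E,A,B,H], logical=[F,G,C,D,E,A,B,H]
After op 3 (replace(5, 'k')): offset=0, physical=[F,G,C,D,E,k,B,H], logical=[F,G,C,D,E,k,B,H]
After op 4 (rotate(-1)): offset=7, physical=[F,G,C,D,E,k,B,H], logical=[H,F,G,C,D,E,k,B]
After op 5 (replace(0, 'a')): offset=7, physical=[F,G,C,D,E,k,B,a], logical=[a,F,G,C,D,E,k,B]
After op 6 (rotate(+1)): offset=0, physical=[F,G,C,D,E,k,B,a], logical=[F,G,C,D,E,k,B,a]
After op 7 (rotate(+1)): offset=1, physical=[F,G,C,D,E,k,B,a], logical=[G,C,D,E,k,B,a,F]
After op 8 (rotate(+1)): offset=2, physical=[F,G,C,D,E,k,B,a], logical=[C,D,E,k,B,a,F,G]
After op 9 (rotate(-2)): offset=0, physical=[F,G,C,D,E,k,B,a], logical=[F,G,C,D,E,k,B,a]

Answer: E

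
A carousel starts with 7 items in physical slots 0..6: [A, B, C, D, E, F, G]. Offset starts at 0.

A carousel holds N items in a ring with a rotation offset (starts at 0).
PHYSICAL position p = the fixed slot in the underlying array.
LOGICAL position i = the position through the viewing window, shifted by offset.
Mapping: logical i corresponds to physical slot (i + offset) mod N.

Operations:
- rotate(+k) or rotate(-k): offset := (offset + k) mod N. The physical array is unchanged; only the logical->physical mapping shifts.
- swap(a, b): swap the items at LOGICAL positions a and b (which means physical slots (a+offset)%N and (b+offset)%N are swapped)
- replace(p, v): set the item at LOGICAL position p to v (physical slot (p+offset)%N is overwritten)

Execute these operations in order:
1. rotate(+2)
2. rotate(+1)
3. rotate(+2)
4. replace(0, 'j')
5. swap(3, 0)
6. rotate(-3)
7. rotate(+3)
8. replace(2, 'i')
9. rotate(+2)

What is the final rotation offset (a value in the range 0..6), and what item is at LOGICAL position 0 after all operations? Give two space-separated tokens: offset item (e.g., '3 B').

After op 1 (rotate(+2)): offset=2, physical=[A,B,C,D,E,F,G], logical=[C,D,E,F,G,A,B]
After op 2 (rotate(+1)): offset=3, physical=[A,B,C,D,E,F,G], logical=[D,E,F,G,A,B,C]
After op 3 (rotate(+2)): offset=5, physical=[A,B,C,D,E,F,G], logical=[F,G,A,B,C,D,E]
After op 4 (replace(0, 'j')): offset=5, physical=[A,B,C,D,E,j,G], logical=[j,G,A,B,C,D,E]
After op 5 (swap(3, 0)): offset=5, physical=[A,j,C,D,E,B,G], logical=[B,G,A,j,C,D,E]
After op 6 (rotate(-3)): offset=2, physical=[A,j,C,D,E,B,G], logical=[C,D,E,B,G,A,j]
After op 7 (rotate(+3)): offset=5, physical=[A,j,C,D,E,B,G], logical=[B,G,A,j,C,D,E]
After op 8 (replace(2, 'i')): offset=5, physical=[i,j,C,D,E,B,G], logical=[B,G,i,j,C,D,E]
After op 9 (rotate(+2)): offset=0, physical=[i,j,C,D,E,B,G], logical=[i,j,C,D,E,B,G]

Answer: 0 i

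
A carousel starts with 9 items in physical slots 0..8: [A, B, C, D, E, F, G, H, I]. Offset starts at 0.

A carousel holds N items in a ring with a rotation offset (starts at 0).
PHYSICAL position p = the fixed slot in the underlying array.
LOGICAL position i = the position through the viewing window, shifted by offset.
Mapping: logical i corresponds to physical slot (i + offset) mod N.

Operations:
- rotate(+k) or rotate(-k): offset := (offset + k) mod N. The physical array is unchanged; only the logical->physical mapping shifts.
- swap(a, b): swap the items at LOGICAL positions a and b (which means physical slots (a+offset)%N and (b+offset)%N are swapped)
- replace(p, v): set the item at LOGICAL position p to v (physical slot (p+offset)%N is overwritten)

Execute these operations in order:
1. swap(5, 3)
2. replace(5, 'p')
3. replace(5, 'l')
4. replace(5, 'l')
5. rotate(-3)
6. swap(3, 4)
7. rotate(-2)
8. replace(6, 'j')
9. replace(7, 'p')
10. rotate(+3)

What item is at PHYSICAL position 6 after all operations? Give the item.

Answer: G

Derivation:
After op 1 (swap(5, 3)): offset=0, physical=[A,B,C,F,E,D,G,H,I], logical=[A,B,C,F,E,D,G,H,I]
After op 2 (replace(5, 'p')): offset=0, physical=[A,B,C,F,E,p,G,H,I], logical=[A,B,C,F,E,p,G,H,I]
After op 3 (replace(5, 'l')): offset=0, physical=[A,B,C,F,E,l,G,H,I], logical=[A,B,C,F,E,l,G,H,I]
After op 4 (replace(5, 'l')): offset=0, physical=[A,B,C,F,E,l,G,H,I], logical=[A,B,C,F,E,l,G,H,I]
After op 5 (rotate(-3)): offset=6, physical=[A,B,C,F,E,l,G,H,I], logical=[G,H,I,A,B,C,F,E,l]
After op 6 (swap(3, 4)): offset=6, physical=[B,A,C,F,E,l,G,H,I], logical=[G,H,I,B,A,C,F,E,l]
After op 7 (rotate(-2)): offset=4, physical=[B,A,C,F,E,l,G,H,I], logical=[E,l,G,H,I,B,A,C,F]
After op 8 (replace(6, 'j')): offset=4, physical=[B,j,C,F,E,l,G,H,I], logical=[E,l,G,H,I,B,j,C,F]
After op 9 (replace(7, 'p')): offset=4, physical=[B,j,p,F,E,l,G,H,I], logical=[E,l,G,H,I,B,j,p,F]
After op 10 (rotate(+3)): offset=7, physical=[B,j,p,F,E,l,G,H,I], logical=[H,I,B,j,p,F,E,l,G]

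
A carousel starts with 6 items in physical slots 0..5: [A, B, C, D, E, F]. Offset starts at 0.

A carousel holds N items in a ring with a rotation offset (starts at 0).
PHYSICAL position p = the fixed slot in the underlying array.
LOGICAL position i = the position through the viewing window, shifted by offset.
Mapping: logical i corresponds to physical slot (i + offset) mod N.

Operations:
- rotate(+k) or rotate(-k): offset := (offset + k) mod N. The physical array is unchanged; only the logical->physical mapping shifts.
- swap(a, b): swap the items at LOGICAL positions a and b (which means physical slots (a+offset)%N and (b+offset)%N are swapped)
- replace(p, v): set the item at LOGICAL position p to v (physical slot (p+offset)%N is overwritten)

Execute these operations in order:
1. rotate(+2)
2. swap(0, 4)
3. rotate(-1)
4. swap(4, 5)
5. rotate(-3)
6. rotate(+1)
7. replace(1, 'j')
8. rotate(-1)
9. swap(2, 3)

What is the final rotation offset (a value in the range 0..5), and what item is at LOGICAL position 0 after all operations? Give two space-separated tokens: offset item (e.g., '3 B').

After op 1 (rotate(+2)): offset=2, physical=[A,B,C,D,E,F], logical=[C,D,E,F,A,B]
After op 2 (swap(0, 4)): offset=2, physical=[C,B,A,D,E,F], logical=[A,D,E,F,C,B]
After op 3 (rotate(-1)): offset=1, physical=[C,B,A,D,E,F], logical=[B,A,D,E,F,C]
After op 4 (swap(4, 5)): offset=1, physical=[F,B,A,D,E,C], logical=[B,A,D,E,C,F]
After op 5 (rotate(-3)): offset=4, physical=[F,B,A,D,E,C], logical=[E,C,F,B,A,D]
After op 6 (rotate(+1)): offset=5, physical=[F,B,A,D,E,C], logical=[C,F,B,A,D,E]
After op 7 (replace(1, 'j')): offset=5, physical=[j,B,A,D,E,C], logical=[C,j,B,A,D,E]
After op 8 (rotate(-1)): offset=4, physical=[j,B,A,D,E,C], logical=[E,C,j,B,A,D]
After op 9 (swap(2, 3)): offset=4, physical=[B,j,A,D,E,C], logical=[E,C,B,j,A,D]

Answer: 4 E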